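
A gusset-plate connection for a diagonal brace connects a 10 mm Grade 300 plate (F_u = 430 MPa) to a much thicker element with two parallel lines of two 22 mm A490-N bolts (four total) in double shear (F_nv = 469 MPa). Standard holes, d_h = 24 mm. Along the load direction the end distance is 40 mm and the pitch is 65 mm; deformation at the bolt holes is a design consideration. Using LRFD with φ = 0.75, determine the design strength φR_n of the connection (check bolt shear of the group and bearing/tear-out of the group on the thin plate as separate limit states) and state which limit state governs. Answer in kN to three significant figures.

534 kN (bearing governs)

Bolt shear: A_b = π·22²/4 = 380.1 mm²; R_n = 469 × 380.1 × 4 × 2 / 1000 = 1426 kN → 0.75 × 1426 = 1070 kN.
Bearing (1.2 l_c t F_u ≤ 2.4 d t F_u): upper limit = 2.4·22·10·430 / 1000 = 227 kN.
  Edge l_c = 40 − 24/2 = 28 → r_n = 144.5 kN; interior l_c = 65 − 24 = 41 → r_n = 211.6 kN.
  R_n,bearing = 2·144.5 + 2·211.6 = 712.1 kN → 0.75 × 712.1 = 534 kN.
Bearing governs: 534 kN.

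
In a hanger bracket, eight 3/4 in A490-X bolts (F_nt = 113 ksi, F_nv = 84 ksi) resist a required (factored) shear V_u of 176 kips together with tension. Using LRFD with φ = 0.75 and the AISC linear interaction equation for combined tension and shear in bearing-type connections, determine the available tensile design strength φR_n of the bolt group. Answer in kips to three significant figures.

A_b = π·0.75²/4 = 0.4418 in²; f_rv = 176 / (8 × 0.4418) = 49.8 ksi.
F'_nt = 1.3 F_nt − (F_nt / φF_nv) f_rv = 1.3·113 − (113/(0.75·84))·49.8 = 57.58 ksi, capped at F_nt → F'_nt = 57.58 ksi.
R_n = F'_nt · A_b · n = 57.58 × 0.4418 × 8 = 203.5 kips.
Design strength φR_n = 0.75 × 203.5 = 153 kips.

153 kips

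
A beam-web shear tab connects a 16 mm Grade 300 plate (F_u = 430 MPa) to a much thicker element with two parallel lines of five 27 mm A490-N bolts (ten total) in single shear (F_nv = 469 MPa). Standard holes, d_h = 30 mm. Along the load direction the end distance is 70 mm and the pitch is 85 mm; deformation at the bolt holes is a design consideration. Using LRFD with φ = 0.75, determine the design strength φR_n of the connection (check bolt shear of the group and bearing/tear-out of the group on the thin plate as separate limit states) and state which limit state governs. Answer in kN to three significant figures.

2010 kN (bolt shear governs)

Bolt shear: A_b = π·27²/4 = 572.6 mm²; R_n = 469 × 572.6 × 10 × 1 / 1000 = 2685 kN → 0.75 × 2685 = 2010 kN.
Bearing (1.2 l_c t F_u ≤ 2.4 d t F_u): upper limit = 2.4·27·16·430 / 1000 = 445.8 kN.
  Edge l_c = 70 − 30/2 = 55 → r_n = 445.8 kN; interior l_c = 85 − 30 = 55 → r_n = 445.8 kN.
  R_n,bearing = 2·445.8 + 8·445.8 = 4458 kN → 0.75 × 4458 = 3340 kN.
Bolt shear governs: 2010 kN.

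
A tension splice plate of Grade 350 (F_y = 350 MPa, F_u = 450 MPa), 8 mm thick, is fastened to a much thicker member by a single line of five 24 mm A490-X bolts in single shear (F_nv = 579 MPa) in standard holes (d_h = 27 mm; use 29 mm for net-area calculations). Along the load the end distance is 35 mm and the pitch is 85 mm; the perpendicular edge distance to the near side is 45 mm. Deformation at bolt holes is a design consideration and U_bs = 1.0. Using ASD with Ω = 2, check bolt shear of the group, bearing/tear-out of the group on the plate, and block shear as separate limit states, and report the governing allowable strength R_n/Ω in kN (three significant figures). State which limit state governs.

Bolt shear: A_b = π·24²/4 = 452.4 mm²; R_n = 579 × 452.4 × 5 × 1 / 1000 = 1310 kN → 1310 / 2 = 655 kN.
Bearing: edge l_c = 21.5, r_n = 92.88 kN; interior l_c = 58, r_n = 207.4 kN; R_n = 92.88 + 4·207.4 = 922.3 kN → 461 kN.
Block shear: A_gv = 3000, A_nv = 1956, A_nt = 244 mm²; R_n = min(0.6F_uA_nv, 0.6F_yA_gv) + U_bs·F_u·A_nt = 637.9 kN → 319 kN.
Block shear governs: 319 kN.

319 kN (block shear governs)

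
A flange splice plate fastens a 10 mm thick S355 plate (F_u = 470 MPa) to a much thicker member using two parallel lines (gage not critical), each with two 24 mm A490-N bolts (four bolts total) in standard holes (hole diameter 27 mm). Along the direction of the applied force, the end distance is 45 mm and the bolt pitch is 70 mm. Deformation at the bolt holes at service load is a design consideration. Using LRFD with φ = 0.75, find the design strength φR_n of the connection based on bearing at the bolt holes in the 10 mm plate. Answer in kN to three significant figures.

Per bolt r_n = 1.2 l_c t F_u ≤ 2.4 d t F_u; upper limit = 2.4 × 24 × 10 × 470 / 1000 = 270.7 kN.
Edge bolt: l_c = 45 − 27/2 = 31.5 mm → 1.2 × 31.5 × 10 × 470 / 1000 = 177.7 → r_n = 177.7 kN.
Interior bolts: l_c = 70 − 27 = 43 mm → 1.2 × 43 × 10 × 470 / 1000 = 242.5 → r_n = 242.5 kN.
R_n = 2 × 177.7 + 2 × 242.5 = 840.4 kN.
Design strength φR_n = 0.75 × 840.4 = 630 kN.

630 kN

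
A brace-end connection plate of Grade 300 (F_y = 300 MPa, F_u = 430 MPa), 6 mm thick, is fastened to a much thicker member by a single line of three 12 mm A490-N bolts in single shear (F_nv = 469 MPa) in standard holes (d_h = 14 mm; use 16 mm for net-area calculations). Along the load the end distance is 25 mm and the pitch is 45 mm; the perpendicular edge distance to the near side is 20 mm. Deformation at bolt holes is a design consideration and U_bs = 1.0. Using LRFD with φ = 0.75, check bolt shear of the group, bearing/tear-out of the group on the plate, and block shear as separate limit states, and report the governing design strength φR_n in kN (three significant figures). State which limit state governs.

Bolt shear: A_b = π·12²/4 = 113.1 mm²; R_n = 469 × 113.1 × 3 × 1 / 1000 = 159.1 kN → 0.75 × 159.1 = 119 kN.
Bearing: edge l_c = 18, r_n = 55.73 kN; interior l_c = 31, r_n = 74.3 kN; R_n = 55.73 + 2·74.3 = 204.3 kN → 153 kN.
Block shear: A_gv = 690, A_nv = 450, A_nt = 72 mm²; R_n = min(0.6F_uA_nv, 0.6F_yA_gv) + U_bs·F_u·A_nt = 147.1 kN → 110 kN.
Block shear governs: 110 kN.

110 kN (block shear governs)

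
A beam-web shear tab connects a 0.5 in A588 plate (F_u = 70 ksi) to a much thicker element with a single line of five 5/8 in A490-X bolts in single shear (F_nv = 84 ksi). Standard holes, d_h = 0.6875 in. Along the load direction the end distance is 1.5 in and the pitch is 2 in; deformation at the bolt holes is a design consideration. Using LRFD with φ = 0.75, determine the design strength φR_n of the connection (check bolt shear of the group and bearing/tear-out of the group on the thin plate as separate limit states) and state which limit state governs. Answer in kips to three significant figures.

96.6 kips (bolt shear governs)

Bolt shear: A_b = π·0.625²/4 = 0.3068 in²; R_n = 84 × 0.3068 × 5 × 1 = 128.9 kips → 0.75 × 128.9 = 96.6 kips.
Bearing (1.2 l_c t F_u ≤ 2.4 d t F_u): upper limit = 2.4·0.625·0.5·70 = 52.5 kips.
  Edge l_c = 1.5 − 0.6875/2 = 1.156 → r_n = 48.56 kips; interior l_c = 2 − 0.6875 = 1.312 → r_n = 52.5 kips.
  R_n,bearing = 1·48.56 + 4·52.5 = 258.6 kips → 0.75 × 258.6 = 194 kips.
Bolt shear governs: 96.6 kips.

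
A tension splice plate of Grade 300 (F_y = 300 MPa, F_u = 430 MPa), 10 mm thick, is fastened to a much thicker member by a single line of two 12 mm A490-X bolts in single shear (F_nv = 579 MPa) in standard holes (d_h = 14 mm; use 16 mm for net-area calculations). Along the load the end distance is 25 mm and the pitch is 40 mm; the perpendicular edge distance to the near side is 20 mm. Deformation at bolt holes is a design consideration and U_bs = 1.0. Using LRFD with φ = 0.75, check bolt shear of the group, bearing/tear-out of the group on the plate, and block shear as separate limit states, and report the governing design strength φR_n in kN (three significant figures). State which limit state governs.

98.2 kN (bolt shear governs)

Bolt shear: A_b = π·12²/4 = 113.1 mm²; R_n = 579 × 113.1 × 2 × 1 / 1000 = 131 kN → 0.75 × 131 = 98.2 kN.
Bearing: edge l_c = 18, r_n = 92.88 kN; interior l_c = 26, r_n = 123.8 kN; R_n = 92.88 + 1·123.8 = 216.7 kN → 163 kN.
Block shear: A_gv = 650, A_nv = 410, A_nt = 120 mm²; R_n = min(0.6F_uA_nv, 0.6F_yA_gv) + U_bs·F_u·A_nt = 157.4 kN → 118 kN.
Bolt shear governs: 98.2 kN.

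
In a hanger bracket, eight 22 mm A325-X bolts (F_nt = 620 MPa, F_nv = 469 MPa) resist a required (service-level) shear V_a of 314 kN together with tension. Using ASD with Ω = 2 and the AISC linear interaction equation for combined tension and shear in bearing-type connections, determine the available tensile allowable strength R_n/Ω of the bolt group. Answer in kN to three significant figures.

A_b = π·22²/4 = 380.1 mm²; f_rv = 314 × 1000 / (8 × 380.1) = 103.3 MPa.
F'_nt = 1.3 F_nt − (Ω F_nt / F_nv) f_rv = 1.3·620 − (2·620/469)·103.3 = 533 MPa, capped at F_nt → F'_nt = 533 MPa.
R_n = F'_nt · A_b · n = 533 × 380.1 × 8 / 1000 = 1621 kN.
Allowable strength R_n/Ω = 1621 / 2 = 810 kN.

810 kN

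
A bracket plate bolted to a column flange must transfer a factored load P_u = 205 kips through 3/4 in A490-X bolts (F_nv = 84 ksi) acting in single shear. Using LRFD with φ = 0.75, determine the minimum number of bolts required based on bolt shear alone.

A_b = π·0.75²/4 = 0.4418 in².
Per-bolt design strength φR_n = 0.75 × 84 × 0.4418 × 1 = 27.83 kips.
n ≥ 205 / 27.83 = 7.365 → use 8 bolts.

8 bolts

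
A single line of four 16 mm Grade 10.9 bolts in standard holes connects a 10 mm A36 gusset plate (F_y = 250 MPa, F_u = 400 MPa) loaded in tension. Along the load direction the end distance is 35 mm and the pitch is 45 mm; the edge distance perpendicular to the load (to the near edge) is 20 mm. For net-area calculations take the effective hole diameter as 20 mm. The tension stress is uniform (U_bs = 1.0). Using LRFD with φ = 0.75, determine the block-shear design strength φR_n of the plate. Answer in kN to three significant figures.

Shear plane L_v = 35 + 3·45 = 170 mm; A_gv = 170 × 10 = 1700 mm².
A_nv = (170 − 3.5·20) × 10 = 1000 mm².
A_nt = (20 − 0.5·20) × 10 = 100 mm².
0.6 F_u A_nv = 240 kN; 0.6 F_y A_gv = 255 kN → shear rupture governs the shear term.
R_n = 240 + 1.0 × 400 × 100 / 1000 = 280 kN.
Design strength φR_n = 0.75 × 280 = 210 kN.

210 kN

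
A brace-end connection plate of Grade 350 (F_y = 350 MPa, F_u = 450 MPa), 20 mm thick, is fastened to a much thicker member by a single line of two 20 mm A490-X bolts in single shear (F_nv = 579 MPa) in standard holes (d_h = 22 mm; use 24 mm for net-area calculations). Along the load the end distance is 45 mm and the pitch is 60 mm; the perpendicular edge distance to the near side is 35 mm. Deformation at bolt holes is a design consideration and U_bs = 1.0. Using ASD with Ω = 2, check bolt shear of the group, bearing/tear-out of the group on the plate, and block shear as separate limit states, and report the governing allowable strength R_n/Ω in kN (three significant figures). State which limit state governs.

Bolt shear: A_b = π·20²/4 = 314.2 mm²; R_n = 579 × 314.2 × 2 × 1 / 1000 = 363.8 kN → 363.8 / 2 = 182 kN.
Bearing: edge l_c = 34, r_n = 367.2 kN; interior l_c = 38, r_n = 410.4 kN; R_n = 367.2 + 1·410.4 = 777.6 kN → 389 kN.
Block shear: A_gv = 2100, A_nv = 1380, A_nt = 460 mm²; R_n = min(0.6F_uA_nv, 0.6F_yA_gv) + U_bs·F_u·A_nt = 579.6 kN → 290 kN.
Bolt shear governs: 182 kN.

182 kN (bolt shear governs)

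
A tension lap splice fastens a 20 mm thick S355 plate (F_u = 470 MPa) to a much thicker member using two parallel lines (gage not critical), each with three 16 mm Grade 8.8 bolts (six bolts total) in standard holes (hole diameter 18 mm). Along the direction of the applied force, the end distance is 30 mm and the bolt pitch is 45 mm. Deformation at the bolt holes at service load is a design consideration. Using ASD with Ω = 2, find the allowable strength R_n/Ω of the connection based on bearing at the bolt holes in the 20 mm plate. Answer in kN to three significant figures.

Per bolt r_n = 1.2 l_c t F_u ≤ 2.4 d t F_u; upper limit = 2.4 × 16 × 20 × 470 / 1000 = 361 kN.
Edge bolt: l_c = 30 − 18/2 = 21 mm → 1.2 × 21 × 20 × 470 / 1000 = 236.9 → r_n = 236.9 kN.
Interior bolts: l_c = 45 − 18 = 27 mm → 1.2 × 27 × 20 × 470 / 1000 = 304.6 → r_n = 304.6 kN.
R_n = 2 × 236.9 + 4 × 304.6 = 1692 kN.
Allowable strength R_n/Ω = 1692 / 2 = 846 kN.

846 kN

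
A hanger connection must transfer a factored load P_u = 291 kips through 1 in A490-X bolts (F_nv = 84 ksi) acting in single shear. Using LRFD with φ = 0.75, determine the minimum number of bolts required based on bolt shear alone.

A_b = π·1²/4 = 0.7854 in².
Per-bolt design strength φR_n = 0.75 × 84 × 0.7854 × 1 = 49.48 kips.
n ≥ 291 / 49.48 = 5.881 → use 6 bolts.

6 bolts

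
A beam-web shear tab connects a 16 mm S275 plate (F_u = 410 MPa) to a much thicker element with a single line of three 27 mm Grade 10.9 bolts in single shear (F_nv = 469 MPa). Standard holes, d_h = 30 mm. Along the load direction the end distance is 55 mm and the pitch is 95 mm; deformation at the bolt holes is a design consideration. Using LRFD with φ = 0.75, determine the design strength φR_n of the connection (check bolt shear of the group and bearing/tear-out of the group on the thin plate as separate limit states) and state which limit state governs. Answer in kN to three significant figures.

604 kN (bolt shear governs)

Bolt shear: A_b = π·27²/4 = 572.6 mm²; R_n = 469 × 572.6 × 3 × 1 / 1000 = 805.6 kN → 0.75 × 805.6 = 604 kN.
Bearing (1.2 l_c t F_u ≤ 2.4 d t F_u): upper limit = 2.4·27·16·410 / 1000 = 425.1 kN.
  Edge l_c = 55 − 30/2 = 40 → r_n = 314.9 kN; interior l_c = 95 − 30 = 65 → r_n = 425.1 kN.
  R_n,bearing = 1·314.9 + 2·425.1 = 1165 kN → 0.75 × 1165 = 874 kN.
Bolt shear governs: 604 kN.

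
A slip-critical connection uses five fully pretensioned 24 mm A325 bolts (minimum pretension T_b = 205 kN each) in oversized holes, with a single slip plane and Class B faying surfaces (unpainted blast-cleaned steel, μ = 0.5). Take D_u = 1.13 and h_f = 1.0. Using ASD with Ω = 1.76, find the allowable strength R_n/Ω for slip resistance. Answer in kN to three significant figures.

329 kN

R_n = μ · D_u · h_f · T_b · n_s · n_b = 0.5 × 1.13 × 1.0 × 205 × 1 × 5 = 579.1 kN.
Allowable strength R_n/Ω = 579.1 / 1.76 = 329 kN.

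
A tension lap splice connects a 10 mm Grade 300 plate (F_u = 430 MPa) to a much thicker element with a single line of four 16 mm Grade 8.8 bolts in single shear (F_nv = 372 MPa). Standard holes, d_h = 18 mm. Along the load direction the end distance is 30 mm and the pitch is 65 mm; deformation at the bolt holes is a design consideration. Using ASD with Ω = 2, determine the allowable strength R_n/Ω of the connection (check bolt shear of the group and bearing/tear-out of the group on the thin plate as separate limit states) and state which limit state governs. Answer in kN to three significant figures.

150 kN (bolt shear governs)

Bolt shear: A_b = π·16²/4 = 201.1 mm²; R_n = 372 × 201.1 × 4 × 1 / 1000 = 299.2 kN → 299.2 / 2 = 150 kN.
Bearing (1.2 l_c t F_u ≤ 2.4 d t F_u): upper limit = 2.4·16·10·430 / 1000 = 165.1 kN.
  Edge l_c = 30 − 18/2 = 21 → r_n = 108.4 kN; interior l_c = 65 − 18 = 47 → r_n = 165.1 kN.
  R_n,bearing = 1·108.4 + 3·165.1 = 603.7 kN → 603.7 / 2 = 302 kN.
Bolt shear governs: 150 kN.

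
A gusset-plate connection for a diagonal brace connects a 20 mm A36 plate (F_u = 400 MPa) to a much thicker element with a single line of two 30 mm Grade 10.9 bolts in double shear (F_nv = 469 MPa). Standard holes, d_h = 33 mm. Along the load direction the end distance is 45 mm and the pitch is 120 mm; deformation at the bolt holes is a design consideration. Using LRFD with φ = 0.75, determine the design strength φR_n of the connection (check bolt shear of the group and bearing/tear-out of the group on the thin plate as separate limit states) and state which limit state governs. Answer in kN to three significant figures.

637 kN (bearing governs)

Bolt shear: A_b = π·30²/4 = 706.9 mm²; R_n = 469 × 706.9 × 2 × 2 / 1000 = 1326 kN → 0.75 × 1326 = 995 kN.
Bearing (1.2 l_c t F_u ≤ 2.4 d t F_u): upper limit = 2.4·30·20·400 / 1000 = 576 kN.
  Edge l_c = 45 − 33/2 = 28.5 → r_n = 273.6 kN; interior l_c = 120 − 33 = 87 → r_n = 576 kN.
  R_n,bearing = 1·273.6 + 1·576 = 849.6 kN → 0.75 × 849.6 = 637 kN.
Bearing governs: 637 kN.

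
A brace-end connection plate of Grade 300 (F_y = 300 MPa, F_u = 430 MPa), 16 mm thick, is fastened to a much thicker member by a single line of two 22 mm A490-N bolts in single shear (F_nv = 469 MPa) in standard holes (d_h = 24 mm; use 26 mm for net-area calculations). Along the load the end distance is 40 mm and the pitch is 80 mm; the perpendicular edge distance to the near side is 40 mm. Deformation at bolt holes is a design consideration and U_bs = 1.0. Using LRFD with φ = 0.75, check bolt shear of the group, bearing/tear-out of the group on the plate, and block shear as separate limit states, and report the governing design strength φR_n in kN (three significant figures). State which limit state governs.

267 kN (bolt shear governs)

Bolt shear: A_b = π·22²/4 = 380.1 mm²; R_n = 469 × 380.1 × 2 × 1 / 1000 = 356.6 kN → 0.75 × 356.6 = 267 kN.
Bearing: edge l_c = 28, r_n = 231.2 kN; interior l_c = 56, r_n = 363.3 kN; R_n = 231.2 + 1·363.3 = 594.4 kN → 446 kN.
Block shear: A_gv = 1920, A_nv = 1296, A_nt = 432 mm²; R_n = min(0.6F_uA_nv, 0.6F_yA_gv) + U_bs·F_u·A_nt = 520.1 kN → 390 kN.
Bolt shear governs: 267 kN.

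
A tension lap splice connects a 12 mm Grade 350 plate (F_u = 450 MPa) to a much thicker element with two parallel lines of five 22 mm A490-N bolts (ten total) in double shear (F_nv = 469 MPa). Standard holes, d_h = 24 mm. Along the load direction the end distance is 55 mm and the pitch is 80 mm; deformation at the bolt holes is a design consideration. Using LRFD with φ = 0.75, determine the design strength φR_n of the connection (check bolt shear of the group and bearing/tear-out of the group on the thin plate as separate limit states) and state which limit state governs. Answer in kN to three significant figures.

2130 kN (bearing governs)

Bolt shear: A_b = π·22²/4 = 380.1 mm²; R_n = 469 × 380.1 × 10 × 2 / 1000 = 3566 kN → 0.75 × 3566 = 2670 kN.
Bearing (1.2 l_c t F_u ≤ 2.4 d t F_u): upper limit = 2.4·22·12·450 / 1000 = 285.1 kN.
  Edge l_c = 55 − 24/2 = 43 → r_n = 278.6 kN; interior l_c = 80 − 24 = 56 → r_n = 285.1 kN.
  R_n,bearing = 2·278.6 + 8·285.1 = 2838 kN → 0.75 × 2838 = 2130 kN.
Bearing governs: 2130 kN.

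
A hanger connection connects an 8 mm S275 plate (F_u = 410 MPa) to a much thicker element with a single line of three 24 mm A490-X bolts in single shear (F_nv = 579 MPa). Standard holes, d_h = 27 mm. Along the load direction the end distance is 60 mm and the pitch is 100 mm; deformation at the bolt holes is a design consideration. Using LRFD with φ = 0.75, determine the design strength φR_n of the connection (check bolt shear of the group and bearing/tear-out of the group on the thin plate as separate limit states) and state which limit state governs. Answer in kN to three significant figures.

Bolt shear: A_b = π·24²/4 = 452.4 mm²; R_n = 579 × 452.4 × 3 × 1 / 1000 = 785.8 kN → 0.75 × 785.8 = 589 kN.
Bearing (1.2 l_c t F_u ≤ 2.4 d t F_u): upper limit = 2.4·24·8·410 / 1000 = 188.9 kN.
  Edge l_c = 60 − 27/2 = 46.5 → r_n = 183 kN; interior l_c = 100 − 27 = 73 → r_n = 188.9 kN.
  R_n,bearing = 1·183 + 2·188.9 = 560.9 kN → 0.75 × 560.9 = 421 kN.
Bearing governs: 421 kN.

421 kN (bearing governs)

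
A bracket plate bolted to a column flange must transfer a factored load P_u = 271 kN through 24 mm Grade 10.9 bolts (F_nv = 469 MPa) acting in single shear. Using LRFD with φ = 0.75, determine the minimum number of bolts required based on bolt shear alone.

2 bolts

A_b = π·24²/4 = 452.4 mm².
Per-bolt design strength φR_n = 0.75 × 469 × 452.4 × 1 / 1000 = 159.1 kN.
n ≥ 271 / 159.1 = 1.703 → use 2 bolts.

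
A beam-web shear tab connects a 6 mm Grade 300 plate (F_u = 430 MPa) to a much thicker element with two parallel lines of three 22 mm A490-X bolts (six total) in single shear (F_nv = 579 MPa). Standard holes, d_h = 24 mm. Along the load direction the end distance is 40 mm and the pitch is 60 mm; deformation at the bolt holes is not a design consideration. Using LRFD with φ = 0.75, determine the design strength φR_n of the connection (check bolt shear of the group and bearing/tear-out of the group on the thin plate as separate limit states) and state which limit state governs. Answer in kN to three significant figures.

Bolt shear: A_b = π·22²/4 = 380.1 mm²; R_n = 579 × 380.1 × 6 × 1 / 1000 = 1321 kN → 0.75 × 1321 = 990 kN.
Bearing (1.5 l_c t F_u ≤ 3.0 d t F_u): upper limit = 3.0·22·6·430 / 1000 = 170.3 kN.
  Edge l_c = 40 − 24/2 = 28 → r_n = 108.4 kN; interior l_c = 60 − 24 = 36 → r_n = 139.3 kN.
  R_n,bearing = 2·108.4 + 4·139.3 = 774 kN → 0.75 × 774 = 580 kN.
Bearing governs: 580 kN.

580 kN (bearing governs)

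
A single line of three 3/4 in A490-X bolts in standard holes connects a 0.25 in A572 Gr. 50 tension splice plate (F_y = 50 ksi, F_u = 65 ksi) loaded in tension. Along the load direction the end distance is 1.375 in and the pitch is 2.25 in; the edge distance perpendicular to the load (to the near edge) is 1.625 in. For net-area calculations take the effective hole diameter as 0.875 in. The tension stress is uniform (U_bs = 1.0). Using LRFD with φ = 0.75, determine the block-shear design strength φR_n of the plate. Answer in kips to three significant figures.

Shear plane L_v = 1.375 + 2·2.25 = 5.875 in; A_gv = 5.875 × 0.25 = 1.469 in².
A_nv = (5.875 − 2.5·0.875) × 0.25 = 0.9219 in².
A_nt = (1.625 − 0.5·0.875) × 0.25 = 0.2969 in².
0.6 F_u A_nv = 35.95 kips; 0.6 F_y A_gv = 44.06 kips → shear rupture governs the shear term.
R_n = 35.95 + 1.0 × 65 × 0.2969 = 55.25 kips.
Design strength φR_n = 0.75 × 55.25 = 41.4 kips.

41.4 kips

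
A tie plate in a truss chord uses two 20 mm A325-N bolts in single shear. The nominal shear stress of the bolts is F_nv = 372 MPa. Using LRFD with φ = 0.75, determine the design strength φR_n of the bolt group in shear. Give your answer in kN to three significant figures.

A_b = π × 20² / 4 = 314.2 mm².
R_n = F_nv · A_b · n · n_s = 372 × 314.2 × 2 × 1 / 1000 = 233.7 kN.
Design strength φR_n = 0.75 × 233.7 = 175 kN.

175 kN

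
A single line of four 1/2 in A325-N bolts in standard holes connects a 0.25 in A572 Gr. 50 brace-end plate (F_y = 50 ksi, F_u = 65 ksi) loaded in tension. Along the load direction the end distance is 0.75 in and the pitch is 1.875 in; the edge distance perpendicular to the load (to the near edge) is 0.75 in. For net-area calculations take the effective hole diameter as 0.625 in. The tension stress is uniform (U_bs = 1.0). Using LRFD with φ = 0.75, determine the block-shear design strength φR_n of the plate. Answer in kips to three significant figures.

36 kips

Shear plane L_v = 0.75 + 3·1.875 = 6.375 in; A_gv = 6.375 × 0.25 = 1.594 in².
A_nv = (6.375 − 3.5·0.625) × 0.25 = 1.047 in².
A_nt = (0.75 − 0.5·0.625) × 0.25 = 0.1094 in².
0.6 F_u A_nv = 40.83 kips; 0.6 F_y A_gv = 47.81 kips → shear rupture governs the shear term.
R_n = 40.83 + 1.0 × 65 × 0.1094 = 47.94 kips.
Design strength φR_n = 0.75 × 47.94 = 36 kips.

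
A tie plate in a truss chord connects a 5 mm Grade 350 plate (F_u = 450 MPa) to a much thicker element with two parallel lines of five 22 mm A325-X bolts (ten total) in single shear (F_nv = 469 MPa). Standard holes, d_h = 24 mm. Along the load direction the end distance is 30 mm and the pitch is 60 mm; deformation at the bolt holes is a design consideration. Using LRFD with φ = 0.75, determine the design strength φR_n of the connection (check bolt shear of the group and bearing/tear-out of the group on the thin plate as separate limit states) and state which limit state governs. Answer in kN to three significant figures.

Bolt shear: A_b = π·22²/4 = 380.1 mm²; R_n = 469 × 380.1 × 10 × 1 / 1000 = 1783 kN → 0.75 × 1783 = 1340 kN.
Bearing (1.2 l_c t F_u ≤ 2.4 d t F_u): upper limit = 2.4·22·5·450 / 1000 = 118.8 kN.
  Edge l_c = 30 − 24/2 = 18 → r_n = 48.6 kN; interior l_c = 60 − 24 = 36 → r_n = 97.2 kN.
  R_n,bearing = 2·48.6 + 8·97.2 = 874.8 kN → 0.75 × 874.8 = 656 kN.
Bearing governs: 656 kN.

656 kN (bearing governs)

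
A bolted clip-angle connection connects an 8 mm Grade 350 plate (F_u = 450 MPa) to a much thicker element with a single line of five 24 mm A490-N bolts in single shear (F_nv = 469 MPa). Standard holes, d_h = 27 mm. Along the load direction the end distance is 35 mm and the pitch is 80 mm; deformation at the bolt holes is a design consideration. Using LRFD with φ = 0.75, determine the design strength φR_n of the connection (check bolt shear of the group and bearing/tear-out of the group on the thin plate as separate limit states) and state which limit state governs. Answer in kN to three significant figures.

692 kN (bearing governs)

Bolt shear: A_b = π·24²/4 = 452.4 mm²; R_n = 469 × 452.4 × 5 × 1 / 1000 = 1061 kN → 0.75 × 1061 = 796 kN.
Bearing (1.2 l_c t F_u ≤ 2.4 d t F_u): upper limit = 2.4·24·8·450 / 1000 = 207.4 kN.
  Edge l_c = 35 − 27/2 = 21.5 → r_n = 92.88 kN; interior l_c = 80 − 27 = 53 → r_n = 207.4 kN.
  R_n,bearing = 1·92.88 + 4·207.4 = 922.3 kN → 0.75 × 922.3 = 692 kN.
Bearing governs: 692 kN.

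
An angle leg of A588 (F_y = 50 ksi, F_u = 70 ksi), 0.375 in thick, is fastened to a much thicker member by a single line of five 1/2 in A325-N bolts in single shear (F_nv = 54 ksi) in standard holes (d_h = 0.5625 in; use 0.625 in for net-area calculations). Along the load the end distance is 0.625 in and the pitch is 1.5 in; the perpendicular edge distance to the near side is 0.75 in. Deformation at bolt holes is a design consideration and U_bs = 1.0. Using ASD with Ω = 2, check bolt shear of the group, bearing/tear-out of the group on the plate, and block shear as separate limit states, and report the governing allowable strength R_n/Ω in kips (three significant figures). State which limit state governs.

26.5 kips (bolt shear governs)

Bolt shear: A_b = π·0.5²/4 = 0.1963 in²; R_n = 54 × 0.1963 × 5 × 1 = 53.01 kips → 53.01 / 2 = 26.5 kips.
Bearing: edge l_c = 0.3438, r_n = 10.83 kips; interior l_c = 0.9375, r_n = 29.53 kips; R_n = 10.83 + 4·29.53 = 129 kips → 64.5 kips.
Block shear: A_gv = 2.484, A_nv = 1.43, A_nt = 0.1641 in²; R_n = min(0.6F_uA_nv, 0.6F_yA_gv) + U_bs·F_u·A_nt = 71.53 kips → 35.8 kips.
Bolt shear governs: 26.5 kips.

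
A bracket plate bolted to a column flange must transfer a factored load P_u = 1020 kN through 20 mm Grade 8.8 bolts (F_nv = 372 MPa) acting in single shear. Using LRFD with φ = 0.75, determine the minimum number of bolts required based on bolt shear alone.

A_b = π·20²/4 = 314.2 mm².
Per-bolt design strength φR_n = 0.75 × 372 × 314.2 × 1 / 1000 = 87.65 kN.
n ≥ 1020 / 87.65 = 11.64 → use 12 bolts.

12 bolts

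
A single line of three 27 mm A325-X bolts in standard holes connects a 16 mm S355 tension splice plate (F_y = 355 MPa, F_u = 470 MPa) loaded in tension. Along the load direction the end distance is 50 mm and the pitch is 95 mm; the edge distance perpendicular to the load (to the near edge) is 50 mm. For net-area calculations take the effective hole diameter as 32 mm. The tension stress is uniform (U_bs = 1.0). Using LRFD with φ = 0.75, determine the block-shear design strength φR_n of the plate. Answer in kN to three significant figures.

Shear plane L_v = 50 + 2·95 = 240 mm; A_gv = 240 × 16 = 3840 mm².
A_nv = (240 − 2.5·32) × 16 = 2560 mm².
A_nt = (50 − 0.5·32) × 16 = 544 mm².
0.6 F_u A_nv = 721.9 kN; 0.6 F_y A_gv = 817.9 kN → shear rupture governs the shear term.
R_n = 721.9 + 1.0 × 470 × 544 / 1000 = 977.6 kN.
Design strength φR_n = 0.75 × 977.6 = 733 kN.

733 kN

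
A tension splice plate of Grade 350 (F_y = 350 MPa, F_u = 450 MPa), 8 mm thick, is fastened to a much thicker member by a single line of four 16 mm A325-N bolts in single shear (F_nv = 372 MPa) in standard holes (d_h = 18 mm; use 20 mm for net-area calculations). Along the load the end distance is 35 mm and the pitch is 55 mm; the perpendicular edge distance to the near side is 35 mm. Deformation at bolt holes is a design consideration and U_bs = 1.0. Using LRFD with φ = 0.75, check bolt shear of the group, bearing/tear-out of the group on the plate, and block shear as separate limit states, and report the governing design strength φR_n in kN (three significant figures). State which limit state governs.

Bolt shear: A_b = π·16²/4 = 201.1 mm²; R_n = 372 × 201.1 × 4 × 1 / 1000 = 299.2 kN → 0.75 × 299.2 = 224 kN.
Bearing: edge l_c = 26, r_n = 112.3 kN; interior l_c = 37, r_n = 138.2 kN; R_n = 112.3 + 3·138.2 = 527 kN → 395 kN.
Block shear: A_gv = 1600, A_nv = 1040, A_nt = 200 mm²; R_n = min(0.6F_uA_nv, 0.6F_yA_gv) + U_bs·F_u·A_nt = 370.8 kN → 278 kN.
Bolt shear governs: 224 kN.

224 kN (bolt shear governs)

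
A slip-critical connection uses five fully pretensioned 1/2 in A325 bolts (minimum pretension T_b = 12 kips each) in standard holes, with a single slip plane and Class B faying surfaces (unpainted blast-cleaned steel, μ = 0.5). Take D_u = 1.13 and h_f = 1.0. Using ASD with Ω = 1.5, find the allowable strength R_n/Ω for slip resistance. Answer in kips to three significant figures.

R_n = μ · D_u · h_f · T_b · n_s · n_b = 0.5 × 1.13 × 1.0 × 12 × 1 × 5 = 33.9 kips.
Allowable strength R_n/Ω = 33.9 / 1.5 = 22.6 kips.

22.6 kips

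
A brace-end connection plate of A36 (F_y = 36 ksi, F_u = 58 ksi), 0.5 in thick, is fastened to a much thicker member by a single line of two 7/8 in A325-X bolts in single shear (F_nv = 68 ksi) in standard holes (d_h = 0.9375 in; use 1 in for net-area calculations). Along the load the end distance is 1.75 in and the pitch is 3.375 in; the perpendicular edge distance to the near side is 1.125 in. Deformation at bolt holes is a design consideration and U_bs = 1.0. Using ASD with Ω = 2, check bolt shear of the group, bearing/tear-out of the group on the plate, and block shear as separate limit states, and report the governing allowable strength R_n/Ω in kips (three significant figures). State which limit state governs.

36.7 kips (block shear governs)

Bolt shear: A_b = π·0.875²/4 = 0.6013 in²; R_n = 68 × 0.6013 × 2 × 1 = 81.78 kips → 81.78 / 2 = 40.9 kips.
Bearing: edge l_c = 1.281, r_n = 44.59 kips; interior l_c = 2.438, r_n = 60.9 kips; R_n = 44.59 + 1·60.9 = 105.5 kips → 52.7 kips.
Block shear: A_gv = 2.562, A_nv = 1.812, A_nt = 0.3125 in²; R_n = min(0.6F_uA_nv, 0.6F_yA_gv) + U_bs·F_u·A_nt = 73.47 kips → 36.7 kips.
Block shear governs: 36.7 kips.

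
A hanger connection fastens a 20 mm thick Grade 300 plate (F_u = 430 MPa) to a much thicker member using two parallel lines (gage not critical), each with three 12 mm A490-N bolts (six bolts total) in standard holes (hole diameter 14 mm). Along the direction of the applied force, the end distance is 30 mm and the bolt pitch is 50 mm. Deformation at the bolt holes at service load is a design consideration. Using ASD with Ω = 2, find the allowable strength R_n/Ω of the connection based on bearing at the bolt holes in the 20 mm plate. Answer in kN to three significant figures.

Per bolt r_n = 1.2 l_c t F_u ≤ 2.4 d t F_u; upper limit = 2.4 × 12 × 20 × 430 / 1000 = 247.7 kN.
Edge bolt: l_c = 30 − 14/2 = 23 mm → 1.2 × 23 × 20 × 430 / 1000 = 237.4 → r_n = 237.4 kN.
Interior bolts: l_c = 50 − 14 = 36 mm → 1.2 × 36 × 20 × 430 / 1000 = 371.5 → r_n = 247.7 kN.
R_n = 2 × 237.4 + 4 × 247.7 = 1465 kN.
Allowable strength R_n/Ω = 1465 / 2 = 733 kN.

733 kN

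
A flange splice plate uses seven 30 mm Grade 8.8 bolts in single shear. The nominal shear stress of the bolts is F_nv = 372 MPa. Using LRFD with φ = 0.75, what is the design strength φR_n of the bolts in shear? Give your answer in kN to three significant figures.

A_b = π × 30² / 4 = 706.9 mm².
R_n = F_nv · A_b · n · n_s = 372 × 706.9 × 7 × 1 / 1000 = 1841 kN.
Design strength φR_n = 0.75 × 1841 = 1380 kN.

1380 kN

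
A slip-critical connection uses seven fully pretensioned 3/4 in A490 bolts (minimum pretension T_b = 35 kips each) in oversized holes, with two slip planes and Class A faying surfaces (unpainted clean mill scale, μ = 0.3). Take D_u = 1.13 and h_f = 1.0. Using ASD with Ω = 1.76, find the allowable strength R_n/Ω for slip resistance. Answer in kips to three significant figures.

R_n = μ · D_u · h_f · T_b · n_s · n_b = 0.3 × 1.13 × 1.0 × 35 × 2 × 7 = 166.1 kips.
Allowable strength R_n/Ω = 166.1 / 1.76 = 94.4 kips.

94.4 kips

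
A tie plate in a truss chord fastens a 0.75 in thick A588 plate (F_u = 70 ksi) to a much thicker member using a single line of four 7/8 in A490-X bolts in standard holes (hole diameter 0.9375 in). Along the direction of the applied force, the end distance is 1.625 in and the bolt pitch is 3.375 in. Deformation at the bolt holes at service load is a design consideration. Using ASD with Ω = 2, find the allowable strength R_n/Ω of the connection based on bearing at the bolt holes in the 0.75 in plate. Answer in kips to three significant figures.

202 kips

Per bolt r_n = 1.2 l_c t F_u ≤ 2.4 d t F_u; upper limit = 2.4 × 0.875 × 0.75 × 70 = 110.3 kips.
Edge bolt: l_c = 1.625 − 0.9375/2 = 1.156 in → 1.2 × 1.156 × 0.75 × 70 = 72.84 → r_n = 72.84 kips.
Interior bolts: l_c = 3.375 − 0.9375 = 2.438 in → 1.2 × 2.438 × 0.75 × 70 = 153.6 → r_n = 110.3 kips.
R_n = 1 × 72.84 + 3 × 110.3 = 403.6 kips.
Allowable strength R_n/Ω = 403.6 / 2 = 202 kips.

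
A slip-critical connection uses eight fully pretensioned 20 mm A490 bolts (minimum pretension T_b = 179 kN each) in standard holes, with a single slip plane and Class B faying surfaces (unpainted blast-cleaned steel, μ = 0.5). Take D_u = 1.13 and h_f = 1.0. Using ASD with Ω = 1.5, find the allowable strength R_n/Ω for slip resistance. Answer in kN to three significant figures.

539 kN

R_n = μ · D_u · h_f · T_b · n_s · n_b = 0.5 × 1.13 × 1.0 × 179 × 1 × 8 = 809.1 kN.
Allowable strength R_n/Ω = 809.1 / 1.5 = 539 kN.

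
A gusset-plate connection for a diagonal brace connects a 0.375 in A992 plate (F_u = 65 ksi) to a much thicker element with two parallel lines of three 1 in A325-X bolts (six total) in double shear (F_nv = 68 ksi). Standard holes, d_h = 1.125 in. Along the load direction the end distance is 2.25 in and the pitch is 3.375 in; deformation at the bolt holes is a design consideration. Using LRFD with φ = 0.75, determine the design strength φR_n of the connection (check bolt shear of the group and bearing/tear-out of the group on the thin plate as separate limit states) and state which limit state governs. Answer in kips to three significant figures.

250 kips (bearing governs)

Bolt shear: A_b = π·1²/4 = 0.7854 in²; R_n = 68 × 0.7854 × 6 × 2 = 640.9 kips → 0.75 × 640.9 = 481 kips.
Bearing (1.2 l_c t F_u ≤ 2.4 d t F_u): upper limit = 2.4·1·0.375·65 = 58.5 kips.
  Edge l_c = 2.25 − 1.125/2 = 1.688 → r_n = 49.36 kips; interior l_c = 3.375 − 1.125 = 2.25 → r_n = 58.5 kips.
  R_n,bearing = 2·49.36 + 4·58.5 = 332.7 kips → 0.75 × 332.7 = 250 kips.
Bearing governs: 250 kips.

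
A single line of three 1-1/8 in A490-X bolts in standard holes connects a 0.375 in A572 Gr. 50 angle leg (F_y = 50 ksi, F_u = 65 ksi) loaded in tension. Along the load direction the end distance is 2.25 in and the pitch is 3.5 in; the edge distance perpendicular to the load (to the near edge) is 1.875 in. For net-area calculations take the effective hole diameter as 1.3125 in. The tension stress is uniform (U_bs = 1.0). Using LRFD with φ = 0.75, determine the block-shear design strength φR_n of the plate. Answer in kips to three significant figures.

Shear plane L_v = 2.25 + 2·3.5 = 9.25 in; A_gv = 9.25 × 0.375 = 3.469 in².
A_nv = (9.25 − 2.5·1.3125) × 0.375 = 2.238 in².
A_nt = (1.875 − 0.5·1.3125) × 0.375 = 0.457 in².
0.6 F_u A_nv = 87.29 kips; 0.6 F_y A_gv = 104.1 kips → shear rupture governs the shear term.
R_n = 87.29 + 1.0 × 65 × 0.457 = 117 kips.
Design strength φR_n = 0.75 × 117 = 87.8 kips.

87.8 kips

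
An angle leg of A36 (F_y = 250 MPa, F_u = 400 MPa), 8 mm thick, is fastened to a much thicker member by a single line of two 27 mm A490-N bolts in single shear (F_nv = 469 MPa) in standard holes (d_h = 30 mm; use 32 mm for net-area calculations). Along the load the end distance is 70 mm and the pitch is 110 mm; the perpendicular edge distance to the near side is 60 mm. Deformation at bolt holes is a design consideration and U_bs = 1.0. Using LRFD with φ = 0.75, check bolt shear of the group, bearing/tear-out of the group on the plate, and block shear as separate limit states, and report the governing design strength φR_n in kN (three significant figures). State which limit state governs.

268 kN (block shear governs)

Bolt shear: A_b = π·27²/4 = 572.6 mm²; R_n = 469 × 572.6 × 2 × 1 / 1000 = 537.1 kN → 0.75 × 537.1 = 403 kN.
Bearing: edge l_c = 55, r_n = 207.4 kN; interior l_c = 80, r_n = 207.4 kN; R_n = 207.4 + 1·207.4 = 414.7 kN → 311 kN.
Block shear: A_gv = 1440, A_nv = 1056, A_nt = 352 mm²; R_n = min(0.6F_uA_nv, 0.6F_yA_gv) + U_bs·F_u·A_nt = 356.8 kN → 268 kN.
Block shear governs: 268 kN.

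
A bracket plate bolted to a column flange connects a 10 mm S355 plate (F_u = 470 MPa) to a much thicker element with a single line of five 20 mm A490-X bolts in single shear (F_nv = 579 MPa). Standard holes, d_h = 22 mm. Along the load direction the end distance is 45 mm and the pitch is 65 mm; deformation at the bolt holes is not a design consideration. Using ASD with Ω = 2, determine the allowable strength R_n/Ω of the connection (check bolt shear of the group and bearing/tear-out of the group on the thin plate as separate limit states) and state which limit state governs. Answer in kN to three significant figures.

Bolt shear: A_b = π·20²/4 = 314.2 mm²; R_n = 579 × 314.2 × 5 × 1 / 1000 = 909.5 kN → 909.5 / 2 = 455 kN.
Bearing (1.5 l_c t F_u ≤ 3.0 d t F_u): upper limit = 3.0·20·10·470 / 1000 = 282 kN.
  Edge l_c = 45 − 22/2 = 34 → r_n = 239.7 kN; interior l_c = 65 − 22 = 43 → r_n = 282 kN.
  R_n,bearing = 1·239.7 + 4·282 = 1368 kN → 1368 / 2 = 684 kN.
Bolt shear governs: 455 kN.

455 kN (bolt shear governs)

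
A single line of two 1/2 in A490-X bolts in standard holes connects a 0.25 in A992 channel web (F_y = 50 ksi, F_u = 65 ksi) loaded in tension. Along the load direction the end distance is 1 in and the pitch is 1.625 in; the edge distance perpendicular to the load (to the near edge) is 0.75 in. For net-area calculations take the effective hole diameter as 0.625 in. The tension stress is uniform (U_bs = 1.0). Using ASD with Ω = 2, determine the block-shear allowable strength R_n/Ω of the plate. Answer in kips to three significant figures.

Shear plane L_v = 1 + 1·1.625 = 2.625 in; A_gv = 2.625 × 0.25 = 0.6562 in².
A_nv = (2.625 − 1.5·0.625) × 0.25 = 0.4219 in².
A_nt = (0.75 − 0.5·0.625) × 0.25 = 0.1094 in².
0.6 F_u A_nv = 16.45 kips; 0.6 F_y A_gv = 19.69 kips → shear rupture governs the shear term.
R_n = 16.45 + 1.0 × 65 × 0.1094 = 23.56 kips.
Allowable strength R_n/Ω = 23.56 / 2 = 11.8 kips.

11.8 kips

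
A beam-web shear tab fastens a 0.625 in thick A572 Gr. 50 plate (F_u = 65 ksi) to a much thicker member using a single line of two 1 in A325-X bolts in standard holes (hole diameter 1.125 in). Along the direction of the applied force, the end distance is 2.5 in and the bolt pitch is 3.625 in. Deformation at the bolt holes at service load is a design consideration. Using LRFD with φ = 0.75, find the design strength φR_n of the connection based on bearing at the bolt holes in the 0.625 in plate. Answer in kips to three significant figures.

Per bolt r_n = 1.2 l_c t F_u ≤ 2.4 d t F_u; upper limit = 2.4 × 1 × 0.625 × 65 = 97.5 kips.
Edge bolt: l_c = 2.5 − 1.125/2 = 1.938 in → 1.2 × 1.938 × 0.625 × 65 = 94.45 → r_n = 94.45 kips.
Interior bolts: l_c = 3.625 − 1.125 = 2.5 in → 1.2 × 2.5 × 0.625 × 65 = 121.9 → r_n = 97.5 kips.
R_n = 1 × 94.45 + 1 × 97.5 = 192 kips.
Design strength φR_n = 0.75 × 192 = 144 kips.

144 kips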